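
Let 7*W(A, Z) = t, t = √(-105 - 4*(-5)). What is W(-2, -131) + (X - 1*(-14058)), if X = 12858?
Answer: 26916 + I*√85/7 ≈ 26916.0 + 1.3171*I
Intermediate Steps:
t = I*√85 (t = √(-105 + 20) = √(-85) = I*√85 ≈ 9.2195*I)
W(A, Z) = I*√85/7 (W(A, Z) = (I*√85)/7 = I*√85/7)
W(-2, -131) + (X - 1*(-14058)) = I*√85/7 + (12858 - 1*(-14058)) = I*√85/7 + (12858 + 14058) = I*√85/7 + 26916 = 26916 + I*√85/7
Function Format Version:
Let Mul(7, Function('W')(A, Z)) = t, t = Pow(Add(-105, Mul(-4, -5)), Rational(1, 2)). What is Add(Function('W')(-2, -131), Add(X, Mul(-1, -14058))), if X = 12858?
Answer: Add(26916, Mul(Rational(1, 7), I, Pow(85, Rational(1, 2)))) ≈ Add(26916., Mul(1.3171, I))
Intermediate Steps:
t = Mul(I, Pow(85, Rational(1, 2))) (t = Pow(Add(-105, 20), Rational(1, 2)) = Pow(-85, Rational(1, 2)) = Mul(I, Pow(85, Rational(1, 2))) ≈ Mul(9.2195, I))
Function('W')(A, Z) = Mul(Rational(1, 7), I, Pow(85, Rational(1, 2))) (Function('W')(A, Z) = Mul(Rational(1, 7), Mul(I, Pow(85, Rational(1, 2)))) = Mul(Rational(1, 7), I, Pow(85, Rational(1, 2))))
Add(Function('W')(-2, -131), Add(X, Mul(-1, -14058))) = Add(Mul(Rational(1, 7), I, Pow(85, Rational(1, 2))), Add(12858, Mul(-1, -14058))) = Add(Mul(Rational(1, 7), I, Pow(85, Rational(1, 2))), Add(12858, 14058)) = Add(Mul(Rational(1, 7), I, Pow(85, Rational(1, 2))), 26916) = Add(26916, Mul(Rational(1, 7), I, Pow(85, Rational(1, 2))))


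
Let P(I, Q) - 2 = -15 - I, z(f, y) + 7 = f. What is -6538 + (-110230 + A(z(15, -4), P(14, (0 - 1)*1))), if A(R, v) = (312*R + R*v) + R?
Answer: -114480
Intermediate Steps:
z(f, y) = -7 + f
P(I, Q) = -13 - I (P(I, Q) = 2 + (-15 - I) = -13 - I)
A(R, v) = 313*R + R*v
-6538 + (-110230 + A(z(15, -4), P(14, (0 - 1)*1))) = -6538 + (-110230 + (-7 + 15)*(313 + (-13 - 1*14))) = -6538 + (-110230 + 8*(313 + (-13 - 14))) = -6538 + (-110230 + 8*(313 - 27)) = -6538 + (-110230 + 8*286) = -6538 + (-110230 + 2288) = -6538 - 107942 = -114480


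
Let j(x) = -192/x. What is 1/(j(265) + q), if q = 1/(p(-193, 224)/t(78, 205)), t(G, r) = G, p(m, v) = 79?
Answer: 20935/5502 ≈ 3.8050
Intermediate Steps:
q = 78/79 (q = 1/(79/78) = 78/79 ≈ 0.98734)
1/(j(265) + q) = 1/(-192/265 + 78/79) = 1/(5502/20935) = 20935/5502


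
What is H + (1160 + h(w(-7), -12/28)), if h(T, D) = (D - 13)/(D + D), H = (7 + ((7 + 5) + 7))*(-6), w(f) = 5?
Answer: 3059/3 ≈ 1019.7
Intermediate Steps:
H = -156 (H = (7 + (12 + 7))*(-6) = (7 + 19)*(-6) = 26*(-6) = -156)
h(T, D) = (-13 + D)/(2*D) (h(T, D) = (-13 + D)/((2*D)) = (-13 + D)*(1/(2*D)) = (-13 + D)/(2*D))
H + (1160 + h(w(-7), -12/28)) = -156 + (1160 + (-13 - 12/28)/(2*((-12/28)))) = -156 + (1160 + (-13 - 12*1/28)/(2*((-12*1/28)))) = -156 + (1160 + (-13 - 3/7)/(2*(-3/7))) = -156 + (1160 + (½)*(-7/3)*(-94/7)) = -156 + (1160 + 47/3) = -156 + 3527/3 = 3059/3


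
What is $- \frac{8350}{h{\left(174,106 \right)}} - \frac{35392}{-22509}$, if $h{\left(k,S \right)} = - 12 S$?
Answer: $\frac{38828129}{4771908} \approx 8.1368$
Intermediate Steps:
$- \frac{8350}{h{\left(174,106 \right)}} - \frac{35392}{-22509} = - \frac{8350}{\left(-12\right) 106} - \frac{35392}{-22509} = - \frac{8350}{-1272} - - \frac{35392}{22509} = \left(-8350\right) \left(- \frac{1}{1272}\right) + \frac{35392}{22509} = \frac{4175}{636} + \frac{35392}{22509} = \frac{38828129}{4771908}$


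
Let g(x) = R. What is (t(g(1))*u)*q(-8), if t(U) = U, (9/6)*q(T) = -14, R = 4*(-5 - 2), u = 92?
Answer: 72128/3 ≈ 24043.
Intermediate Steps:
R = -28 (R = 4*(-7) = -28)
q(T) = -28/3 (q(T) = (⅔)*(-14) = -28/3)
g(x) = -28
(t(g(1))*u)*q(-8) = -28*92*(-28/3) = -2576*(-28/3) = 72128/3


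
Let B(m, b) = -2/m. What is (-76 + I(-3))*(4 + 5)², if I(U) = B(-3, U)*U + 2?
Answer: -6156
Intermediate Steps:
I(U) = 2 + 2*U/3 (I(U) = (-2/(-3))*U + 2 = (-2*(-⅓))*U + 2 = 2*U/3 + 2 = 2 + 2*U/3)
(-76 + I(-3))*(4 + 5)² = (-76 + (2 + (⅔)*(-3)))*(4 + 5)² = (-76 + (2 - 2))*9² = (-76 + 0)*81 = -76*81 = -6156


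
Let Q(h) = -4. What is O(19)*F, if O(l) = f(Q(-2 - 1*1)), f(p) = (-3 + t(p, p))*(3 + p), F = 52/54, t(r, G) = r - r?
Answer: 26/9 ≈ 2.8889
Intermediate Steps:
t(r, G) = 0
F = 26/27 (F = 52*(1/54) = 26/27 ≈ 0.96296)
f(p) = -9 - 3*p (f(p) = (-3 + 0)*(3 + p) = -3*(3 + p) = -9 - 3*p)
O(l) = 3 (O(l) = -9 - 3*(-4) = -9 + 12 = 3)
O(19)*F = 3*(26/27) = 26/9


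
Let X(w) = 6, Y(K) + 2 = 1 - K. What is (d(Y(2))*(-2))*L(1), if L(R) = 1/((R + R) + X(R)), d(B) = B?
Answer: ¾ ≈ 0.75000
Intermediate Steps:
Y(K) = -1 - K (Y(K) = -2 + (1 - K) = -1 - K)
L(R) = 1/(6 + 2*R) (L(R) = 1/((R + R) + 6) = 1/(2*R + 6) = 1/(6 + 2*R))
(d(Y(2))*(-2))*L(1) = ((-1 - 1*2)*(-2))*(1/(2*(3 + 1))) = ((-1 - 2)*(-2))*((½)/4) = (-3*(-2))*((½)*(¼)) = 6*(⅛) = ¾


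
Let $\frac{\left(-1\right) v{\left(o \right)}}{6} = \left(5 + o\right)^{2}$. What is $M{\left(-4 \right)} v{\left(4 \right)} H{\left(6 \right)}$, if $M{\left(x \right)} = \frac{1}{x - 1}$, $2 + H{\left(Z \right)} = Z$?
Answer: $\frac{1944}{5} \approx 388.8$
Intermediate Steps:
$H{\left(Z \right)} = -2 + Z$
$v{\left(o \right)} = - 6 \left(5 + o\right)^{2}$
$M{\left(x \right)} = \frac{1}{-1 + x}$
$M{\left(-4 \right)} v{\left(4 \right)} H{\left(6 \right)} = \frac{\left(-6\right) \left(5 + 4\right)^{2}}{-1 - 4} \left(-2 + 6\right) = \frac{\left(-6\right) 9^{2}}{-5} \cdot 4 = - \frac{\left(-6\right) 81}{5} \cdot 4 = \left(- \frac{1}{5}\right) \left(-486\right) 4 = \frac{486}{5} \cdot 4 = \frac{1944}{5}$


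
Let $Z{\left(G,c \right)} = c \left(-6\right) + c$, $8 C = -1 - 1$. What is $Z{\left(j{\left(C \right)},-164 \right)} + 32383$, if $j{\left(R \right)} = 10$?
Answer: $33203$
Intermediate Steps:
$C = - \frac{1}{4}$ ($C = \frac{-1 - 1}{8} = \frac{1}{8} \left(-2\right) = - \frac{1}{4} \approx -0.25$)
$Z{\left(G,c \right)} = - 5 c$ ($Z{\left(G,c \right)} = - 6 c + c = - 5 c$)
$Z{\left(j{\left(C \right)},-164 \right)} + 32383 = \left(-5\right) \left(-164\right) + 32383 = 820 + 32383 = 33203$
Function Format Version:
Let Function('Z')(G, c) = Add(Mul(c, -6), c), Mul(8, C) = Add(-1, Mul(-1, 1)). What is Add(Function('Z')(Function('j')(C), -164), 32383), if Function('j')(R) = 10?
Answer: 33203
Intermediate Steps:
C = Rational(-1, 4) (C = Mul(Rational(1, 8), Add(-1, Mul(-1, 1))) = Mul(Rational(1, 8), Add(-1, -1)) = Mul(Rational(1, 8), -2) = Rational(-1, 4) ≈ -0.25000)
Function('Z')(G, c) = Mul(-5, c) (Function('Z')(G, c) = Add(Mul(-6, c), c) = Mul(-5, c))
Add(Function('Z')(Function('j')(C), -164), 32383) = Add(Mul(-5, -164), 32383) = Add(820, 32383) = 33203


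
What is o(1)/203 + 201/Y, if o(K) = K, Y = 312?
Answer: 13705/21112 ≈ 0.64916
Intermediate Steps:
o(1)/203 + 201/Y = 1/203 + 201/312 = 1*(1/203) + 201*(1/312) = 1/203 + 67/104 = 13705/21112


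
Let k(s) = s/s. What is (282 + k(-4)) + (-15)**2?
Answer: 508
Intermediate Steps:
k(s) = 1
(282 + k(-4)) + (-15)**2 = (282 + 1) + (-15)**2 = 283 + 225 = 508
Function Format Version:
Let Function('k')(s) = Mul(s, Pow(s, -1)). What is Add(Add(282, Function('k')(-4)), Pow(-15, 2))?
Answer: 508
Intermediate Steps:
Function('k')(s) = 1
Add(Add(282, Function('k')(-4)), Pow(-15, 2)) = Add(Add(282, 1), Pow(-15, 2)) = Add(283, 225) = 508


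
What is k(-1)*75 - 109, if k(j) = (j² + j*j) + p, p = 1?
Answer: 116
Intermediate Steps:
k(j) = 1 + 2*j² (k(j) = (j² + j*j) + 1 = (j² + j²) + 1 = 2*j² + 1 = 1 + 2*j²)
k(-1)*75 - 109 = (1 + 2*(-1)²)*75 - 109 = (1 + 2*1)*75 - 109 = (1 + 2)*75 - 109 = 3*75 - 109 = 225 - 109 = 116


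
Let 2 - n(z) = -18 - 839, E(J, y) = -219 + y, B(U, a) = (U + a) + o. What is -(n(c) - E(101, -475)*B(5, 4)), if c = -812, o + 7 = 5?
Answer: -5717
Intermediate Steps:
o = -2 (o = -7 + 5 = -2)
B(U, a) = -2 + U + a (B(U, a) = (U + a) - 2 = -2 + U + a)
n(z) = 859 (n(z) = 2 - (-18 - 839) = 2 - 1*(-857) = 2 + 857 = 859)
-(n(c) - E(101, -475)*B(5, 4)) = -(859 - (-219 - 475)*(-2 + 5 + 4)) = -(859 - (-694)*7) = -(859 - 1*(-4858)) = -(859 + 4858) = -1*5717 = -5717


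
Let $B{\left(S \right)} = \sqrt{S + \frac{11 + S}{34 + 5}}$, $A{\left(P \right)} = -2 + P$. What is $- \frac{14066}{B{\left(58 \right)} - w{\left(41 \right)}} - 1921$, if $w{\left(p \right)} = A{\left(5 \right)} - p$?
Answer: $- \frac{41516999}{17995} + \frac{14066 \sqrt{10101}}{17995} \approx -2228.6$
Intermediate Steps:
$w{\left(p \right)} = 3 - p$ ($w{\left(p \right)} = \left(-2 + 5\right) - p = 3 - p$)
$B{\left(S \right)} = \sqrt{\frac{11}{39} + \frac{40 S}{39}}$ ($B{\left(S \right)} = \sqrt{S + \frac{11 + S}{39}} = \sqrt{S + \left(11 + S\right) \frac{1}{39}} = \sqrt{S + \left(\frac{11}{39} + \frac{S}{39}\right)} = \sqrt{\frac{11}{39} + \frac{40 S}{39}}$)
$- \frac{14066}{B{\left(58 \right)} - w{\left(41 \right)}} - 1921 = - \frac{14066}{\frac{\sqrt{429 + 1560 \cdot 58}}{39} - \left(3 - 41\right)} - 1921 = - \frac{14066}{\frac{\sqrt{429 + 90480}}{39} - \left(3 - 41\right)} - 1921 = - \frac{14066}{\frac{\sqrt{90909}}{39} - -38} - 1921 = - \frac{14066}{\frac{3 \sqrt{10101}}{39} + 38} - 1921 = - \frac{14066}{\frac{\sqrt{10101}}{13} + 38} - 1921 = - \frac{14066}{38 + \frac{\sqrt{10101}}{13}} - 1921 = -1921 - \frac{14066}{38 + \frac{\sqrt{10101}}{13}}$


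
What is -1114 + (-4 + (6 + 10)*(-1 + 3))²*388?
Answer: 303078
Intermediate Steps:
-1114 + (-4 + (6 + 10)*(-1 + 3))²*388 = -1114 + (-4 + 16*2)²*388 = -1114 + (-4 + 32)²*388 = -1114 + 28²*388 = -1114 + 784*388 = -1114 + 304192 = 303078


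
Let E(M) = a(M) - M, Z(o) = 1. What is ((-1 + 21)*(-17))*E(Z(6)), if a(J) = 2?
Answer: -340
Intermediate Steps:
E(M) = 2 - M
((-1 + 21)*(-17))*E(Z(6)) = ((-1 + 21)*(-17))*(2 - 1*1) = (20*(-17))*(2 - 1) = -340*1 = -340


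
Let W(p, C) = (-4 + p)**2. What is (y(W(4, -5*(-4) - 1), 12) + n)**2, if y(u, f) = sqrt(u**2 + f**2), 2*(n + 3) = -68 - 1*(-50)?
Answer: 0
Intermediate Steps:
n = -12 (n = -3 + (-68 - 1*(-50))/2 = -3 + (-68 + 50)/2 = -3 + (1/2)*(-18) = -3 - 9 = -12)
y(u, f) = sqrt(f**2 + u**2)
(y(W(4, -5*(-4) - 1), 12) + n)**2 = (sqrt(12**2 + ((-4 + 4)**2)**2) - 12)**2 = (sqrt(144 + (0**2)**2) - 12)**2 = (sqrt(144 + 0**2) - 12)**2 = (sqrt(144 + 0) - 12)**2 = (sqrt(144) - 12)**2 = (12 - 12)**2 = 0**2 = 0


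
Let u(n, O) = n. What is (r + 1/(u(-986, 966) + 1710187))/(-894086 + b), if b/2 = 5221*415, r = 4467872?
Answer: 7636491290273/5878530204144 ≈ 1.2990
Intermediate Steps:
b = 4333430 (b = 2*(5221*415) = 2*2166715 = 4333430)
(r + 1/(u(-986, 966) + 1710187))/(-894086 + b) = (4467872 + 1/(-986 + 1710187))/(-894086 + 4333430) = (4467872 + 1/1709201)/3439344 = (4467872 + 1/1709201)*(1/3439344) = (7636491290273/1709201)*(1/3439344) = 7636491290273/5878530204144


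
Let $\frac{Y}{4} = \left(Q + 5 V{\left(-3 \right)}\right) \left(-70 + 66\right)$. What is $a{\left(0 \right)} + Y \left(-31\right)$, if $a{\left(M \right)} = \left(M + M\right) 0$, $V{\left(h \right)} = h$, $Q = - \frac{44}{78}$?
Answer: $- \frac{301072}{39} \approx -7719.8$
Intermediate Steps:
$Q = - \frac{22}{39}$ ($Q = \left(-44\right) \frac{1}{78} = - \frac{22}{39} \approx -0.5641$)
$Y = \frac{9712}{39}$ ($Y = 4 \left(- \frac{22}{39} + 5 \left(-3\right)\right) \left(-70 + 66\right) = 4 \left(- \frac{22}{39} - 15\right) \left(-4\right) = 4 \left(\left(- \frac{607}{39}\right) \left(-4\right)\right) = 4 \cdot \frac{2428}{39} = \frac{9712}{39} \approx 249.03$)
$a{\left(M \right)} = 0$ ($a{\left(M \right)} = 2 M 0 = 0$)
$a{\left(0 \right)} + Y \left(-31\right) = 0 + \frac{9712}{39} \left(-31\right) = 0 - \frac{301072}{39} = - \frac{301072}{39}$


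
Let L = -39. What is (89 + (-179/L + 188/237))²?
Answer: 84561150436/9492561 ≈ 8908.2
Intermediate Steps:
(89 + (-179/L + 188/237))² = (89 + (-179/(-39) + 188/237))² = (89 + (-179*(-1/39) + 188*(1/237)))² = (89 + (179/39 + 188/237))² = (89 + 16585/3081)² = (290794/3081)² = 84561150436/9492561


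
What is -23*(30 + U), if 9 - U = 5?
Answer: -782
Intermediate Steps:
U = 4 (U = 9 - 1*5 = 9 - 5 = 4)
-23*(30 + U) = -23*(30 + 4) = -23*34 = -782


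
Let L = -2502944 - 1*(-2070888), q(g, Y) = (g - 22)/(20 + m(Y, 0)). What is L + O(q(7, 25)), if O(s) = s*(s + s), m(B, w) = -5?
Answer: -432054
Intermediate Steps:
q(g, Y) = -22/15 + g/15 (q(g, Y) = (g - 22)/(20 - 5) = (-22 + g)/15 = (-22 + g)*(1/15) = -22/15 + g/15)
O(s) = 2*s² (O(s) = s*(2*s) = 2*s²)
L = -432056 (L = -2502944 + 2070888 = -432056)
L + O(q(7, 25)) = -432056 + 2*(-22/15 + (1/15)*7)² = -432056 + 2*(-22/15 + 7/15)² = -432056 + 2*(-1)² = -432056 + 2*1 = -432056 + 2 = -432054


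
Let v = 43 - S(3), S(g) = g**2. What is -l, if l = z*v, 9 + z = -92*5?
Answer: 15946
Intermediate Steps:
z = -469 (z = -9 - 92*5 = -9 - 460 = -469)
v = 34 (v = 43 - 1*3**2 = 43 - 1*9 = 43 - 9 = 34)
l = -15946 (l = -469*34 = -15946)
-l = -1*(-15946) = 15946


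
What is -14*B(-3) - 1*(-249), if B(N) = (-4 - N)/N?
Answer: 733/3 ≈ 244.33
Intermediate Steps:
B(N) = (-4 - N)/N
-14*B(-3) - 1*(-249) = -14*(-4 - 1*(-3))/(-3) - 1*(-249) = -(-14)*(-4 + 3)/3 + 249 = -(-14)*(-1)/3 + 249 = -14*⅓ + 249 = -14/3 + 249 = 733/3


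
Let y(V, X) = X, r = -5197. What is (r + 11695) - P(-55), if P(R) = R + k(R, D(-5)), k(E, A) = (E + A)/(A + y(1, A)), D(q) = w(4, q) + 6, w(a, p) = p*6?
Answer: 314465/48 ≈ 6551.4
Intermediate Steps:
w(a, p) = 6*p
D(q) = 6 + 6*q (D(q) = 6*q + 6 = 6 + 6*q)
k(E, A) = (A + E)/(2*A) (k(E, A) = (E + A)/(A + A) = (A + E)/((2*A)) = (A + E)*(1/(2*A)) = (A + E)/(2*A))
P(R) = ½ + 47*R/48 (P(R) = R + ((6 + 6*(-5)) + R)/(2*(6 + 6*(-5))) = R + ((6 - 30) + R)/(2*(6 - 30)) = R + (½)*(-24 + R)/(-24) = R + (½)*(-1/24)*(-24 + R) = R + (½ - R/48) = ½ + 47*R/48)
(r + 11695) - P(-55) = (-5197 + 11695) - (½ + (47/48)*(-55)) = 6498 - (½ - 2585/48) = 6498 - 1*(-2561/48) = 6498 + 2561/48 = 314465/48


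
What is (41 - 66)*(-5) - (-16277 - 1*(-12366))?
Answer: 4036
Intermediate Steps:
(41 - 66)*(-5) - (-16277 - 1*(-12366)) = -25*(-5) - (-16277 + 12366) = 125 - 1*(-3911) = 125 + 3911 = 4036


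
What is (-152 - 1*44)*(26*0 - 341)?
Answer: 66836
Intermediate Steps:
(-152 - 1*44)*(26*0 - 341) = (-152 - 44)*(0 - 341) = -196*(-341) = 66836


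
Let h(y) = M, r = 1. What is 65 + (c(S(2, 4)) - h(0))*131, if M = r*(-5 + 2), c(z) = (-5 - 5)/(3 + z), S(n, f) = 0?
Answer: 64/3 ≈ 21.333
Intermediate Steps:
c(z) = -10/(3 + z)
M = -3 (M = 1*(-5 + 2) = 1*(-3) = -3)
h(y) = -3
65 + (c(S(2, 4)) - h(0))*131 = 65 + (-10/(3 + 0) - 1*(-3))*131 = 65 + (-10/3 + 3)*131 = 65 - 1/3*131 = 65 - 131/3 = 64/3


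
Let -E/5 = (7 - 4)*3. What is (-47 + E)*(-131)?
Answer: 12052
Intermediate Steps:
E = -45 (E = -5*(7 - 4)*3 = -15*3 = -5*9 = -45)
(-47 + E)*(-131) = (-47 - 45)*(-131) = -92*(-131) = 12052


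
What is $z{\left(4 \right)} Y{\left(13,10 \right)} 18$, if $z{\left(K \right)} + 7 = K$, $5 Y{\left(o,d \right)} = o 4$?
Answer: $- \frac{2808}{5} \approx -561.6$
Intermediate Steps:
$Y{\left(o,d \right)} = \frac{4 o}{5}$ ($Y{\left(o,d \right)} = \frac{o 4}{5} = \frac{4 o}{5}$)
$z{\left(K \right)} = -7 + K$
$z{\left(4 \right)} Y{\left(13,10 \right)} 18 = \left(-7 + 4\right) \frac{4}{5} \cdot 13 \cdot 18 = \left(-3\right) \frac{52}{5} \cdot 18 = \left(- \frac{156}{5}\right) 18 = - \frac{2808}{5}$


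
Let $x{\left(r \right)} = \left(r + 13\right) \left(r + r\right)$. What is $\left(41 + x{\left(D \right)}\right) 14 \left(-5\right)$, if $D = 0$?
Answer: $-2870$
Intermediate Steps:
$x{\left(r \right)} = 2 r \left(13 + r\right)$ ($x{\left(r \right)} = \left(13 + r\right) 2 r = 2 r \left(13 + r\right)$)
$\left(41 + x{\left(D \right)}\right) 14 \left(-5\right) = \left(41 + 2 \cdot 0 \left(13 + 0\right)\right) 14 \left(-5\right) = \left(41 + 2 \cdot 0 \cdot 13\right) \left(-70\right) = \left(41 + 0\right) \left(-70\right) = 41 \left(-70\right) = -2870$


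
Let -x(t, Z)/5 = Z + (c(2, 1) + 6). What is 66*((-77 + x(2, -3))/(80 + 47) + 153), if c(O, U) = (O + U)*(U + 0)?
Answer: 1275384/127 ≈ 10042.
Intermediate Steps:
c(O, U) = U*(O + U) (c(O, U) = (O + U)*U = U*(O + U))
x(t, Z) = -45 - 5*Z (x(t, Z) = -5*(Z + (1*(2 + 1) + 6)) = -5*(Z + (1*3 + 6)) = -5*(Z + (3 + 6)) = -5*(Z + 9) = -5*(9 + Z) = -45 - 5*Z)
66*((-77 + x(2, -3))/(80 + 47) + 153) = 66*((-77 + (-45 - 5*(-3)))/(80 + 47) + 153) = 66*((-77 + (-45 + 15))/127 + 153) = 66*((-77 - 30)*(1/127) + 153) = 66*(-107*1/127 + 153) = 66*(-107/127 + 153) = 66*(19324/127) = 1275384/127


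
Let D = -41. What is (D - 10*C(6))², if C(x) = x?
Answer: 10201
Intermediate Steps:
(D - 10*C(6))² = (-41 - 10*6)² = (-41 - 60)² = (-101)² = 10201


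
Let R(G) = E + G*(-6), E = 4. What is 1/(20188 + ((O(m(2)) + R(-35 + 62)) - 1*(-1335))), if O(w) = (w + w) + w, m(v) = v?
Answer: 1/21371 ≈ 4.6792e-5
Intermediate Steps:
R(G) = 4 - 6*G (R(G) = 4 + G*(-6) = 4 - 6*G)
O(w) = 3*w (O(w) = 2*w + w = 3*w)
1/(20188 + ((O(m(2)) + R(-35 + 62)) - 1*(-1335))) = 1/(20188 + ((3*2 + (4 - 6*(-35 + 62))) - 1*(-1335))) = 1/(20188 + ((6 + (4 - 6*27)) + 1335)) = 1/(20188 + ((6 + (4 - 162)) + 1335)) = 1/(20188 + ((6 - 158) + 1335)) = 1/(20188 + (-152 + 1335)) = 1/(20188 + 1183) = 1/21371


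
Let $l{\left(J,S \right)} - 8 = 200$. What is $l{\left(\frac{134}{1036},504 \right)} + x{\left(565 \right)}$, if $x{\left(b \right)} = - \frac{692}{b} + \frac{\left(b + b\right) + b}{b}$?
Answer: $\frac{118523}{565} \approx 209.78$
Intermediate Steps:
$l{\left(J,S \right)} = 208$ ($l{\left(J,S \right)} = 8 + 200 = 208$)
$x{\left(b \right)} = 3 - \frac{692}{b}$ ($x{\left(b \right)} = - \frac{692}{b} + \frac{2 b + b}{b} = - \frac{692}{b} + \frac{3 b}{b} = - \frac{692}{b} + 3 = 3 - \frac{692}{b}$)
$l{\left(\frac{134}{1036},504 \right)} + x{\left(565 \right)} = 208 + \left(3 - \frac{692}{565}\right) = 208 + \frac{1003}{565} = \frac{118523}{565}$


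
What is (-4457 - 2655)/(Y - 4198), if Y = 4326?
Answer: -889/16 ≈ -55.563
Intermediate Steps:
(-4457 - 2655)/(Y - 4198) = (-4457 - 2655)/(4326 - 4198) = -7112/128 = -7112*1/128 = -889/16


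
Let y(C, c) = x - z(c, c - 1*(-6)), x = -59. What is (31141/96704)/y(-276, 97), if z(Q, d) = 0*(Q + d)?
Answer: -31141/5705536 ≈ -0.0054580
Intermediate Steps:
z(Q, d) = 0
y(C, c) = -59 (y(C, c) = -59 - 1*0 = -59 + 0 = -59)
(31141/96704)/y(-276, 97) = (31141/96704)/(-59) = (31141*(1/96704))*(-1/59) = (31141/96704)*(-1/59) = -31141/5705536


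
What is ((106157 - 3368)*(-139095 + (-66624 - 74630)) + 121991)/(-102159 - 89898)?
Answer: 28816671370/192057 ≈ 1.5004e+5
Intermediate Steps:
((106157 - 3368)*(-139095 + (-66624 - 74630)) + 121991)/(-102159 - 89898) = (102789*(-139095 - 141254) + 121991)/(-192057) = (102789*(-280349) + 121991)*(-1/192057) = (-28816793361 + 121991)*(-1/192057) = -28816671370*(-1/192057) = 28816671370/192057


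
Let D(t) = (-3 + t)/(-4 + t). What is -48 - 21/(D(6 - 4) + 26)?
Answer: -2586/53 ≈ -48.792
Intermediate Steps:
D(t) = (-3 + t)/(-4 + t)
-48 - 21/(D(6 - 4) + 26) = -48 - 21/((-3 + (6 - 4))/(-4 + (6 - 4)) + 26) = -48 - 21/((-3 + 2)/(-4 + 2) + 26) = -48 - 21/(-1/(-2) + 26) = -48 - 21/(-½*(-1) + 26) = -48 - 21/(½ + 26) = -48 - 21/53/2 = -48 - 21*2/53 = -48 - 42/53 = -2586/53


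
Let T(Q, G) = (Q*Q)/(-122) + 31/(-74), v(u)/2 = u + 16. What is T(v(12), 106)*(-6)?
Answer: 353769/2257 ≈ 156.74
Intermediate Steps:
v(u) = 32 + 2*u (v(u) = 2*(u + 16) = 2*(16 + u) = 32 + 2*u)
T(Q, G) = -31/74 - Q²/122 (T(Q, G) = Q²*(-1/122) + 31*(-1/74) = -Q²/122 - 31/74 = -31/74 - Q²/122)
T(v(12), 106)*(-6) = (-31/74 - (32 + 2*12)²/122)*(-6) = (-31/74 - (32 + 24)²/122)*(-6) = (-31/74 - 1/122*56²)*(-6) = (-31/74 - 1/122*3136)*(-6) = (-31/74 - 1568/61)*(-6) = -117923/4514*(-6) = 353769/2257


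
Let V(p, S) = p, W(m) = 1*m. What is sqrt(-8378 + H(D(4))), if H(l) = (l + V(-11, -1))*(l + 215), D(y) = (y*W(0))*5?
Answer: I*sqrt(10743) ≈ 103.65*I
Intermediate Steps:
W(m) = m
D(y) = 0 (D(y) = (y*0)*5 = 0*5 = 0)
H(l) = (-11 + l)*(215 + l) (H(l) = (l - 11)*(l + 215) = (-11 + l)*(215 + l))
sqrt(-8378 + H(D(4))) = sqrt(-8378 + (-2365 + 0**2 + 204*0)) = sqrt(-8378 + (-2365 + 0 + 0)) = sqrt(-8378 - 2365) = sqrt(-10743) = I*sqrt(10743)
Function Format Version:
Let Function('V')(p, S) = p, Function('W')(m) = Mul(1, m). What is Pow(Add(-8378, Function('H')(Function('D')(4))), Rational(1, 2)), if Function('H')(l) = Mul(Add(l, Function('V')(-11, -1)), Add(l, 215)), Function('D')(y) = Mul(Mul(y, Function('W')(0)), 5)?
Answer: Mul(I, Pow(10743, Rational(1, 2))) ≈ Mul(103.65, I)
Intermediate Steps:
Function('W')(m) = m
Function('D')(y) = 0 (Function('D')(y) = Mul(Mul(y, 0), 5) = Mul(0, 5) = 0)
Function('H')(l) = Mul(Add(-11, l), Add(215, l)) (Function('H')(l) = Mul(Add(l, -11), Add(l, 215)) = Mul(Add(-11, l), Add(215, l)))
Pow(Add(-8378, Function('H')(Function('D')(4))), Rational(1, 2)) = Pow(Add(-8378, Add(-2365, Pow(0, 2), Mul(204, 0))), Rational(1, 2)) = Pow(Add(-8378, Add(-2365, 0, 0)), Rational(1, 2)) = Pow(Add(-8378, -2365), Rational(1, 2)) = Pow(-10743, Rational(1, 2)) = Mul(I, Pow(10743, Rational(1, 2)))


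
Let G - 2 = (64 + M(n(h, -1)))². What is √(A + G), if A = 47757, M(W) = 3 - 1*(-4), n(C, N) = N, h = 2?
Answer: 40*√33 ≈ 229.78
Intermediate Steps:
M(W) = 7 (M(W) = 3 + 4 = 7)
G = 5043 (G = 2 + (64 + 7)² = 2 + 71² = 2 + 5041 = 5043)
√(A + G) = √(47757 + 5043) = √52800 = 40*√33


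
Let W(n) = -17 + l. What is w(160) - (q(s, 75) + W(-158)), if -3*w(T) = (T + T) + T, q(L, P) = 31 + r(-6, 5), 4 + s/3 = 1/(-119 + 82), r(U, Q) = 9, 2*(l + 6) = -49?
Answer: -305/2 ≈ -152.50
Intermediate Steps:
l = -61/2 (l = -6 + (1/2)*(-49) = -6 - 49/2 = -61/2 ≈ -30.500)
s = -447/37 (s = -12 + 3/(-119 + 82) = -12 + 3/(-37) = -12 + 3*(-1/37) = -12 - 3/37 = -447/37 ≈ -12.081)
q(L, P) = 40 (q(L, P) = 31 + 9 = 40)
w(T) = -T (w(T) = -((T + T) + T)/3 = -(2*T + T)/3 = -T)
W(n) = -95/2 (W(n) = -17 - 61/2 = -95/2)
w(160) - (q(s, 75) + W(-158)) = -1*160 - (40 - 95/2) = -160 - 1*(-15/2) = -160 + 15/2 = -305/2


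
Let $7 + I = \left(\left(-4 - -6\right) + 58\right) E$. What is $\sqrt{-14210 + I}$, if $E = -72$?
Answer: $i \sqrt{18537} \approx 136.15 i$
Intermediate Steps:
$I = -4327$ ($I = -7 + \left(\left(-4 - -6\right) + 58\right) \left(-72\right) = -7 + \left(\left(-4 + 6\right) + 58\right) \left(-72\right) = -7 + \left(2 + 58\right) \left(-72\right) = -7 + 60 \left(-72\right) = -7 - 4320 = -4327$)
$\sqrt{-14210 + I} = \sqrt{-14210 - 4327} = \sqrt{-18537} = i \sqrt{18537}$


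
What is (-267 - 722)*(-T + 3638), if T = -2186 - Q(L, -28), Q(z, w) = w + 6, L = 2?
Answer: -5738178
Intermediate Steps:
Q(z, w) = 6 + w
T = -2164 (T = -2186 - (6 - 28) = -2186 - 1*(-22) = -2186 + 22 = -2164)
(-267 - 722)*(-T + 3638) = (-267 - 722)*(-1*(-2164) + 3638) = -989*(2164 + 3638) = -989*5802 = -5738178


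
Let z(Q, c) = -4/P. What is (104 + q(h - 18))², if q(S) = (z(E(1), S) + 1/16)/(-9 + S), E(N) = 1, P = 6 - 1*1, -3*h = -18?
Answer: 30547698841/2822400 ≈ 10823.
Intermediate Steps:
h = 6 (h = -⅓*(-18) = 6)
P = 5 (P = 6 - 1 = 5)
z(Q, c) = -⅘ (z(Q, c) = -4/5 = -4*⅕ = -⅘)
q(S) = -59/(80*(-9 + S)) (q(S) = (-⅘ + 1/16)/(-9 + S) = -59/(80*(-9 + S)))
(104 + q(h - 18))² = (104 - 59/(-720 + 80*(6 - 18)))² = (104 - 59/(-720 + 80*(-12)))² = (104 - 59/(-720 - 960))² = (104 - 59/(-1680))² = (104 - 59*(-1/1680))² = (104 + 59/1680)² = (174779/1680)² = 30547698841/2822400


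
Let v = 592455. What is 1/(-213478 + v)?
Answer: 1/378977 ≈ 2.6387e-6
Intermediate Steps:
1/(-213478 + v) = 1/(-213478 + 592455) = 1/378977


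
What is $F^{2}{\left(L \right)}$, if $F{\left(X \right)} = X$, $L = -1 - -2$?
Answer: $1$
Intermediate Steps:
$L = 1$ ($L = -1 + 2 = 1$)
$F^{2}{\left(L \right)} = 1^{2} = 1$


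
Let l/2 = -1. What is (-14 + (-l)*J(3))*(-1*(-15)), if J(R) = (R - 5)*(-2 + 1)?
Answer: -150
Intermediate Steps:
l = -2 (l = 2*(-1) = -2)
J(R) = 5 - R (J(R) = (-5 + R)*(-1) = 5 - R)
(-14 + (-l)*J(3))*(-1*(-15)) = (-14 + (-1*(-2))*(5 - 1*3))*(-1*(-15)) = (-14 + 2*(5 - 3))*15 = (-14 + 2*2)*15 = (-14 + 4)*15 = -10*15 = -150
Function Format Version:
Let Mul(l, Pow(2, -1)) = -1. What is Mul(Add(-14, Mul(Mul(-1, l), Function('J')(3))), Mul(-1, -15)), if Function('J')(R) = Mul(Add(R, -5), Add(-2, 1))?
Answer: -150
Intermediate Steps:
l = -2 (l = Mul(2, -1) = -2)
Function('J')(R) = Add(5, Mul(-1, R)) (Function('J')(R) = Mul(Add(-5, R), -1) = Add(5, Mul(-1, R)))
Mul(Add(-14, Mul(Mul(-1, l), Function('J')(3))), Mul(-1, -15)) = Mul(Add(-14, Mul(Mul(-1, -2), Add(5, Mul(-1, 3)))), Mul(-1, -15)) = Mul(Add(-14, Mul(2, Add(5, -3))), 15) = Mul(Add(-14, Mul(2, 2)), 15) = Mul(Add(-14, 4), 15) = Mul(-10, 15) = -150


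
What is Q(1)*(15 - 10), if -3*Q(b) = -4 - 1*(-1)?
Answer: 5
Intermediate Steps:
Q(b) = 1 (Q(b) = -(-4 - 1*(-1))/3 = -(-4 + 1)/3 = -⅓*(-3) = 1)
Q(1)*(15 - 10) = 1*(15 - 10) = 1*5 = 5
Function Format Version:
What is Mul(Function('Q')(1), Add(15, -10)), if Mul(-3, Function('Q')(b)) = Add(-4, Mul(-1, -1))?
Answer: 5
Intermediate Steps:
Function('Q')(b) = 1 (Function('Q')(b) = Mul(Rational(-1, 3), Add(-4, Mul(-1, -1))) = Mul(Rational(-1, 3), Add(-4, 1)) = Mul(Rational(-1, 3), -3) = 1)
Mul(Function('Q')(1), Add(15, -10)) = Mul(1, Add(15, -10)) = Mul(1, 5) = 5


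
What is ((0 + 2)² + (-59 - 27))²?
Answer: 6724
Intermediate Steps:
((0 + 2)² + (-59 - 27))² = (2² - 86)² = (4 - 86)² = (-82)² = 6724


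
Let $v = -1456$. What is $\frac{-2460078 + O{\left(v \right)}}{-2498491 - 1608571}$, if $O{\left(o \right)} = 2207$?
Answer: $\frac{2457871}{4107062} \approx 0.59845$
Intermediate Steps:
$\frac{-2460078 + O{\left(v \right)}}{-2498491 - 1608571} = \frac{-2460078 + 2207}{-2498491 - 1608571} = - \frac{2457871}{-4107062} = \left(-2457871\right) \left(- \frac{1}{4107062}\right) = \frac{2457871}{4107062}$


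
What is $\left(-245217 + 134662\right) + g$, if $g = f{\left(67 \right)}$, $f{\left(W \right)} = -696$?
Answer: $-111251$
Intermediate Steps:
$g = -696$
$\left(-245217 + 134662\right) + g = \left(-245217 + 134662\right) - 696 = -110555 - 696 = -111251$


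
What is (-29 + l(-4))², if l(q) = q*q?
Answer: 169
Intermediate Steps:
l(q) = q²
(-29 + l(-4))² = (-29 + (-4)²)² = (-29 + 16)² = (-13)² = 169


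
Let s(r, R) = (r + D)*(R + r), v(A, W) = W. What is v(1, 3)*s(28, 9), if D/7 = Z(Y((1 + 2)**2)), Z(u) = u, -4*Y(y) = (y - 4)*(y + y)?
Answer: -28749/2 ≈ -14375.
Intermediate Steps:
Y(y) = -y*(-4 + y)/2 (Y(y) = -(y - 4)*(y + y)/4 = -(-4 + y)*2*y/4 = -y*(-4 + y)/2)
D = -315/2 (D = 7*((1 + 2)**2*(4 - (1 + 2)**2)/2) = 7*((1/2)*3**2*(4 - 1*3**2)) = 7*((1/2)*9*(4 - 1*9)) = 7*((1/2)*9*(4 - 9)) = 7*((1/2)*9*(-5)) = 7*(-45/2) = -315/2 ≈ -157.50)
s(r, R) = (-315/2 + r)*(R + r) (s(r, R) = (r - 315/2)*(R + r) = (-315/2 + r)*(R + r))
v(1, 3)*s(28, 9) = 3*(28**2 - 315/2*9 - 315/2*28 + 9*28) = 3*(784 - 2835/2 - 4410 + 252) = 3*(-9583/2) = -28749/2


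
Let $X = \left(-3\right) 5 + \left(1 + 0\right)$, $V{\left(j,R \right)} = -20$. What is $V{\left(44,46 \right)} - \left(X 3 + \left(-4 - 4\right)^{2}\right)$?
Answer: $-42$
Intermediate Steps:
$X = -14$ ($X = -15 + 1 = -14$)
$V{\left(44,46 \right)} - \left(X 3 + \left(-4 - 4\right)^{2}\right) = -20 - \left(\left(-14\right) 3 + \left(-4 - 4\right)^{2}\right) = -20 - \left(-42 + \left(-8\right)^{2}\right) = -20 - \left(-42 + 64\right) = -20 - 22 = -42$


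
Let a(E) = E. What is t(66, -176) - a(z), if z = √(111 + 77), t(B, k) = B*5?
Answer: 330 - 2*√47 ≈ 316.29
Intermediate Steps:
t(B, k) = 5*B
z = 2*√47 (z = √188 = 2*√47 ≈ 13.711)
t(66, -176) - a(z) = 5*66 - 2*√47 = 330 - 2*√47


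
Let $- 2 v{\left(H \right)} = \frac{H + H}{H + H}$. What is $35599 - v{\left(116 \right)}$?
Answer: $\frac{71199}{2} \approx 35600.0$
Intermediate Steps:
$v{\left(H \right)} = - \frac{1}{2}$ ($v{\left(H \right)} = - \frac{\left(H + H\right) \frac{1}{H + H}}{2} = - \frac{2 H \frac{1}{2 H}}{2} = \left(- \frac{1}{2}\right) 1 = - \frac{1}{2}$)
$35599 - v{\left(116 \right)} = 35599 - - \frac{1}{2} = 35599 + \frac{1}{2} = \frac{71199}{2}$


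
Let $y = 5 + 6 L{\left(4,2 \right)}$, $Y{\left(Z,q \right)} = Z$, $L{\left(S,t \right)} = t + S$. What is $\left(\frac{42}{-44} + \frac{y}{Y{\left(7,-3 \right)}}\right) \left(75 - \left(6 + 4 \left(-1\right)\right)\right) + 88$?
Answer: $\frac{68667}{154} \approx 445.89$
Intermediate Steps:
$L{\left(S,t \right)} = S + t$
$y = 41$ ($y = 5 + 6 \left(4 + 2\right) = 5 + 6 \cdot 6 = 5 + 36 = 41$)
$\left(\frac{42}{-44} + \frac{y}{Y{\left(7,-3 \right)}}\right) \left(75 - \left(6 + 4 \left(-1\right)\right)\right) + 88 = \left(\frac{42}{-44} + \frac{41}{7}\right) \left(75 - \left(6 + 4 \left(-1\right)\right)\right) + 88 = \left(42 \left(- \frac{1}{44}\right) + 41 \cdot \frac{1}{7}\right) \left(75 - \left(6 - 4\right)\right) + 88 = \left(- \frac{21}{22} + \frac{41}{7}\right) \left(75 - 2\right) + 88 = \frac{755 \left(75 - 2\right)}{154} + 88 = \frac{755}{154} \cdot 73 + 88 = \frac{55115}{154} + 88 = \frac{68667}{154}$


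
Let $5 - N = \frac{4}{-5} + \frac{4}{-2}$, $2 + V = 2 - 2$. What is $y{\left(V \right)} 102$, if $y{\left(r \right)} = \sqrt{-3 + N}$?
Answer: $\frac{204 \sqrt{30}}{5} \approx 223.47$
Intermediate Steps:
$V = -2$ ($V = -2 + \left(2 - 2\right) = -2 + 0 = -2$)
$N = \frac{39}{5}$ ($N = 5 - \left(\frac{4}{-5} + \frac{4}{-2}\right) = 5 - \left(4 \left(- \frac{1}{5}\right) + 4 \left(- \frac{1}{2}\right)\right) = 5 - \left(- \frac{4}{5} - 2\right) = 5 - - \frac{14}{5} = 5 + \frac{14}{5} = \frac{39}{5} \approx 7.8$)
$y{\left(r \right)} = \frac{2 \sqrt{30}}{5}$ ($y{\left(r \right)} = \sqrt{-3 + \frac{39}{5}} = \sqrt{\frac{24}{5}} = \frac{2 \sqrt{30}}{5}$)
$y{\left(V \right)} 102 = \frac{2 \sqrt{30}}{5} \cdot 102 = \frac{204 \sqrt{30}}{5}$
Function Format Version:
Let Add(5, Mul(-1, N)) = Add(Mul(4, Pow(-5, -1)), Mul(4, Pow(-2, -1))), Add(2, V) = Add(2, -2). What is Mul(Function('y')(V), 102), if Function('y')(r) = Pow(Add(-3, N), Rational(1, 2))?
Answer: Mul(Rational(204, 5), Pow(30, Rational(1, 2))) ≈ 223.47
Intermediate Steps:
V = -2 (V = Add(-2, Add(2, -2)) = Add(-2, 0) = -2)
N = Rational(39, 5) (N = Add(5, Mul(-1, Add(Mul(4, Pow(-5, -1)), Mul(4, Pow(-2, -1))))) = Add(5, Mul(-1, Add(Mul(4, Rational(-1, 5)), Mul(4, Rational(-1, 2))))) = Add(5, Mul(-1, Add(Rational(-4, 5), -2))) = Add(5, Mul(-1, Rational(-14, 5))) = Add(5, Rational(14, 5)) = Rational(39, 5) ≈ 7.8000)
Function('y')(r) = Mul(Rational(2, 5), Pow(30, Rational(1, 2))) (Function('y')(r) = Pow(Add(-3, Rational(39, 5)), Rational(1, 2)) = Pow(Rational(24, 5), Rational(1, 2)) = Mul(Rational(2, 5), Pow(30, Rational(1, 2))))
Mul(Function('y')(V), 102) = Mul(Mul(Rational(2, 5), Pow(30, Rational(1, 2))), 102) = Mul(Rational(204, 5), Pow(30, Rational(1, 2)))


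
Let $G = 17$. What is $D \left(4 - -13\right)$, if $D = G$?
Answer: $289$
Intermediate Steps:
$D = 17$
$D \left(4 - -13\right) = 17 \left(4 - -13\right) = 17 \left(4 + 13\right) = 17 \cdot 17 = 289$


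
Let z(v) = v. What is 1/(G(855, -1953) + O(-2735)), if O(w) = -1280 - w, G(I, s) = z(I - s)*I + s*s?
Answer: 1/6216504 ≈ 1.6086e-7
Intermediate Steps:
G(I, s) = s² + I*(I - s) (G(I, s) = (I - s)*I + s*s = I*(I - s) + s² = s² + I*(I - s))
1/(G(855, -1953) + O(-2735)) = 1/(((-1953)² + 855*(855 - 1*(-1953))) + (-1280 - 1*(-2735))) = 1/((3814209 + 855*(855 + 1953)) + (-1280 + 2735)) = 1/((3814209 + 855*2808) + 1455) = 1/((3814209 + 2400840) + 1455) = 1/(6215049 + 1455) = 1/6216504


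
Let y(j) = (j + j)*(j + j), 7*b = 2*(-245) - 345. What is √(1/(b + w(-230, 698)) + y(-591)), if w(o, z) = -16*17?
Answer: √10481393280831/2739 ≈ 1182.0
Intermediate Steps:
w(o, z) = -272
b = -835/7 (b = (2*(-245) - 345)/7 = (-490 - 345)/7 = (⅐)*(-835) = -835/7 ≈ -119.29)
y(j) = 4*j² (y(j) = (2*j)*(2*j) = 4*j²)
√(1/(b + w(-230, 698)) + y(-591)) = √(1/(-835/7 - 272) + 4*(-591)²) = √(1/(-2739/7) + 4*349281) = √(-7/2739 + 1397124) = √(3826722629/2739) = √10481393280831/2739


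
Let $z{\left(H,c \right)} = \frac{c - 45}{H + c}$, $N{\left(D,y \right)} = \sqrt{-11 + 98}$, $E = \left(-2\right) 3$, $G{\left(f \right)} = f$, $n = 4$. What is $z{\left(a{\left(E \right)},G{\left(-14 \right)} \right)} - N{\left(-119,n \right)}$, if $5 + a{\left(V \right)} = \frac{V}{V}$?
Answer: $\frac{59}{18} - \sqrt{87} \approx -6.0496$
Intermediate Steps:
$E = -6$
$a{\left(V \right)} = -4$ ($a{\left(V \right)} = -5 + \frac{V}{V} = -5 + 1 = -4$)
$N{\left(D,y \right)} = \sqrt{87}$
$z{\left(H,c \right)} = \frac{-45 + c}{H + c}$
$z{\left(a{\left(E \right)},G{\left(-14 \right)} \right)} - N{\left(-119,n \right)} = \frac{-45 - 14}{-4 - 14} - \sqrt{87} = \frac{1}{-18} \left(-59\right) - \sqrt{87} = \left(- \frac{1}{18}\right) \left(-59\right) - \sqrt{87} = \frac{59}{18} - \sqrt{87}$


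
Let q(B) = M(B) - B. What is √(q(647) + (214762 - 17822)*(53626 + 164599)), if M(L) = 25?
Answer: √42977230878 ≈ 2.0731e+5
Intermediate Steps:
q(B) = 25 - B
√(q(647) + (214762 - 17822)*(53626 + 164599)) = √((25 - 1*647) + (214762 - 17822)*(53626 + 164599)) = √((25 - 647) + 196940*218225) = √(-622 + 42977231500) = √42977230878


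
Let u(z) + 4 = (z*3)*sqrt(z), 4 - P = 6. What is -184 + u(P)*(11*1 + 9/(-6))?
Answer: -222 - 57*I*sqrt(2) ≈ -222.0 - 80.61*I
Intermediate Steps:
P = -2 (P = 4 - 1*6 = 4 - 6 = -2)
u(z) = -4 + 3*z**(3/2) (u(z) = -4 + (z*3)*sqrt(z) = -4 + (3*z)*sqrt(z) = -4 + 3*z**(3/2))
-184 + u(P)*(11*1 + 9/(-6)) = -184 + (-4 + 3*(-2)**(3/2))*(11*1 + 9/(-6)) = -184 + (-4 + 3*(-2*I*sqrt(2)))*(11 + 9*(-1/6)) = -184 + (-4 - 6*I*sqrt(2))*(11 - 3/2) = -184 + (-4 - 6*I*sqrt(2))*(19/2) = -184 + (-38 - 57*I*sqrt(2)) = -222 - 57*I*sqrt(2)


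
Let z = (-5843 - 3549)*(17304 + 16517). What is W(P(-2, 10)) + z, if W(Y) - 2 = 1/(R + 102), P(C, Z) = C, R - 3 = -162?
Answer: -18105869311/57 ≈ -3.1765e+8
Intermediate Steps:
R = -159 (R = 3 - 162 = -159)
z = -317646832 (z = -9392*33821 = -317646832)
W(Y) = 113/57 (W(Y) = 2 + 1/(-159 + 102) = 2 + 1/(-57) = 2 - 1/57 = 113/57)
W(P(-2, 10)) + z = 113/57 - 317646832 = -18105869311/57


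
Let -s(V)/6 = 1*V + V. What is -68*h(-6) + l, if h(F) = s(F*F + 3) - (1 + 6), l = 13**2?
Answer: 32469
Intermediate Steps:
l = 169
s(V) = -12*V (s(V) = -6*(1*V + V) = -6*(V + V) = -12*V)
h(F) = -43 - 12*F**2 (h(F) = -12*(F*F + 3) - (1 + 6) = -12*(F**2 + 3) - 1*7 = -12*(3 + F**2) - 7 = (-36 - 12*F**2) - 7 = -43 - 12*F**2)
-68*h(-6) + l = -68*(-43 - 12*(-6)**2) + 169 = -68*(-43 - 12*36) + 169 = -68*(-43 - 432) + 169 = -68*(-475) + 169 = 32300 + 169 = 32469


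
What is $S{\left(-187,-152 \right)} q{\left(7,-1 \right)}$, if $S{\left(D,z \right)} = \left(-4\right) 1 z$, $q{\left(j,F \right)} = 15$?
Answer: $9120$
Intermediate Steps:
$S{\left(D,z \right)} = - 4 z$
$S{\left(-187,-152 \right)} q{\left(7,-1 \right)} = \left(-4\right) \left(-152\right) 15 = 608 \cdot 15 = 9120$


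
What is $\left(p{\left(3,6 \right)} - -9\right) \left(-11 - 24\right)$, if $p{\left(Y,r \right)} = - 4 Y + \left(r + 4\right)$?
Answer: $-245$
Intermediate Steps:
$p{\left(Y,r \right)} = 4 + r - 4 Y$ ($p{\left(Y,r \right)} = - 4 Y + \left(4 + r\right) = 4 + r - 4 Y$)
$\left(p{\left(3,6 \right)} - -9\right) \left(-11 - 24\right) = \left(\left(4 + 6 - 12\right) - -9\right) \left(-11 - 24\right) = \left(\left(4 + 6 - 12\right) + 9\right) \left(-35\right) = \left(-2 + 9\right) \left(-35\right) = 7 \left(-35\right) = -245$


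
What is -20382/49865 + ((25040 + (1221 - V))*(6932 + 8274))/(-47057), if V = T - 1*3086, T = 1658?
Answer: -20996065559684/2346497305 ≈ -8947.8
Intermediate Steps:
V = -1428 (V = 1658 - 1*3086 = 1658 - 3086 = -1428)
-20382/49865 + ((25040 + (1221 - V))*(6932 + 8274))/(-47057) = -20382/49865 + ((25040 + (1221 - 1*(-1428)))*(6932 + 8274))/(-47057) = -20382*1/49865 + ((25040 + (1221 + 1428))*15206)*(-1/47057) = -20382/49865 + ((25040 + 2649)*15206)*(-1/47057) = -20382/49865 + (27689*15206)*(-1/47057) = -20382/49865 + 421038934*(-1/47057) = -20382/49865 - 421038934/47057 = -20996065559684/2346497305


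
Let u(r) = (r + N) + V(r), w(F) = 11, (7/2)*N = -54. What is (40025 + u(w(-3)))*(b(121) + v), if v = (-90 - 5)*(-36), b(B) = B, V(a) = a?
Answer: 992262561/7 ≈ 1.4175e+8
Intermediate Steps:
N = -108/7 (N = (2/7)*(-54) = -108/7 ≈ -15.429)
v = 3420 (v = -95*(-36) = 3420)
u(r) = -108/7 + 2*r (u(r) = (r - 108/7) + r = (-108/7 + r) + r = -108/7 + 2*r)
(40025 + u(w(-3)))*(b(121) + v) = (40025 + (-108/7 + 2*11))*(121 + 3420) = (40025 + (-108/7 + 22))*3541 = (40025 + 46/7)*3541 = (280221/7)*3541 = 992262561/7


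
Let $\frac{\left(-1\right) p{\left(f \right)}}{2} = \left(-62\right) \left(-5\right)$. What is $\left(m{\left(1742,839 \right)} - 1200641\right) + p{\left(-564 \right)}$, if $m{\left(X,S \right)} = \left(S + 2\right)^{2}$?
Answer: $-493980$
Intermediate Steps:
$m{\left(X,S \right)} = \left(2 + S\right)^{2}$
$p{\left(f \right)} = -620$ ($p{\left(f \right)} = - 2 \left(\left(-62\right) \left(-5\right)\right) = \left(-2\right) 310 = -620$)
$\left(m{\left(1742,839 \right)} - 1200641\right) + p{\left(-564 \right)} = \left(\left(2 + 839\right)^{2} - 1200641\right) - 620 = \left(841^{2} - 1200641\right) - 620 = \left(707281 - 1200641\right) - 620 = -493360 - 620 = -493980$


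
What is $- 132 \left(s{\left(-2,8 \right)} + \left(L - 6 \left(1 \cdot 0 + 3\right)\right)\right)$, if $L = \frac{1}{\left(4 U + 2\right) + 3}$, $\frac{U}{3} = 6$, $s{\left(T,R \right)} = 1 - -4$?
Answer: $\frac{12000}{7} \approx 1714.3$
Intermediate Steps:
$s{\left(T,R \right)} = 5$ ($s{\left(T,R \right)} = 1 + 4 = 5$)
$U = 18$ ($U = 3 \cdot 6 = 18$)
$L = \frac{1}{77}$ ($L = \frac{1}{\left(4 \cdot 18 + 2\right) + 3} = \frac{1}{\left(72 + 2\right) + 3} = \frac{1}{74 + 3} = \frac{1}{77} \approx 0.012987$)
$- 132 \left(s{\left(-2,8 \right)} + \left(L - 6 \left(1 \cdot 0 + 3\right)\right)\right) = - 132 \left(5 + \left(\frac{1}{77} - 6 \left(1 \cdot 0 + 3\right)\right)\right) = - 132 \left(5 + \left(\frac{1}{77} - 6 \left(0 + 3\right)\right)\right) = - 132 \left(5 + \left(\frac{1}{77} - 18\right)\right) = - 132 \left(5 - \frac{1385}{77}\right) = \left(-132\right) \left(- \frac{1000}{77}\right) = \frac{12000}{7}$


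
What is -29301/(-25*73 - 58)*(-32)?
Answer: -937632/1883 ≈ -497.95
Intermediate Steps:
-29301/(-25*73 - 58)*(-32) = -29301/(-1825 - 58)*(-32) = -29301/(-1883)*(-32) = -29301*(-1/1883)*(-32) = (29301/1883)*(-32) = -937632/1883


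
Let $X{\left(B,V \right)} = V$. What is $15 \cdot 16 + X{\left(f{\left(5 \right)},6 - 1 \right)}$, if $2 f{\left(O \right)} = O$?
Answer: $245$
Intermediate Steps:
$f{\left(O \right)} = \frac{O}{2}$
$15 \cdot 16 + X{\left(f{\left(5 \right)},6 - 1 \right)} = 15 \cdot 16 + \left(6 - 1\right) = 240 + 5 = 245$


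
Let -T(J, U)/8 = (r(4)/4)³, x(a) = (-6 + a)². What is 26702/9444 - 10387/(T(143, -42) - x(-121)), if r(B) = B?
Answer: 88164167/25399638 ≈ 3.4711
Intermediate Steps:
T(J, U) = -8 (T(J, U) = -8*1³ = -8*1 = -8)
26702/9444 - 10387/(T(143, -42) - x(-121)) = 26702/9444 - 10387/(-8 - (-6 - 121)²) = 26702*(1/9444) - 10387/(-8 - 1*(-127)²) = 13351/4722 - 10387/(-8 - 1*16129) = 13351/4722 - 10387/(-8 - 16129) = 13351/4722 - 10387/(-16137) = 13351/4722 - 10387*(-1/16137) = 13351/4722 + 10387/16137 = 88164167/25399638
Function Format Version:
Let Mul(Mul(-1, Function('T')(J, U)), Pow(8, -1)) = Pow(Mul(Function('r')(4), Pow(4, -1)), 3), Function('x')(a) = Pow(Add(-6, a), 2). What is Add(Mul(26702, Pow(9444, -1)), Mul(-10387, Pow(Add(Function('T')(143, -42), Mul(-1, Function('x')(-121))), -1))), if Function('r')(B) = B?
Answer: Rational(88164167, 25399638) ≈ 3.4711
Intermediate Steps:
Function('T')(J, U) = -8 (Function('T')(J, U) = Mul(-8, Pow(Mul(4, Pow(4, -1)), 3)) = Mul(-8, Pow(Mul(4, Rational(1, 4)), 3)) = Mul(-8, Pow(1, 3)) = Mul(-8, 1) = -8)
Add(Mul(26702, Pow(9444, -1)), Mul(-10387, Pow(Add(Function('T')(143, -42), Mul(-1, Function('x')(-121))), -1))) = Add(Mul(26702, Pow(9444, -1)), Mul(-10387, Pow(Add(-8, Mul(-1, Pow(Add(-6, -121), 2))), -1))) = Add(Mul(26702, Rational(1, 9444)), Mul(-10387, Pow(Add(-8, Mul(-1, Pow(-127, 2))), -1))) = Add(Rational(13351, 4722), Mul(-10387, Pow(Add(-8, Mul(-1, 16129)), -1))) = Add(Rational(13351, 4722), Mul(-10387, Pow(Add(-8, -16129), -1))) = Add(Rational(13351, 4722), Mul(-10387, Pow(-16137, -1))) = Add(Rational(13351, 4722), Mul(-10387, Rational(-1, 16137))) = Add(Rational(13351, 4722), Rational(10387, 16137)) = Rational(88164167, 25399638)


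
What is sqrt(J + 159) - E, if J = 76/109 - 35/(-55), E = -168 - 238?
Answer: 406 + 12*sqrt(1600665)/1199 ≈ 418.66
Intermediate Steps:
E = -406
J = 1599/1199 (J = 76*(1/109) - 35*(-1/55) = 76/109 + 7/11 = 1599/1199 ≈ 1.3336)
sqrt(J + 159) - E = sqrt(1599/1199 + 159) - 1*(-406) = sqrt(192240/1199) + 406 = 12*sqrt(1600665)/1199 + 406 = 406 + 12*sqrt(1600665)/1199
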